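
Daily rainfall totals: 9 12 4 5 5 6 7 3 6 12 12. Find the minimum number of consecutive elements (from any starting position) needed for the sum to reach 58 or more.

add 9: running sum 9 < 58
add 12: running sum 21 < 58
add 4: running sum 25 < 58
add 5: running sum 30 < 58
add 5: running sum 35 < 58
add 6: running sum 41 < 58
add 7: running sum 48 < 58
add 3: running sum 51 < 58
add 6: running sum 57 < 58
end 9: [12, 4, 5, 5, 6, 7, 3, 6, 12] sum 60, len 9
end 10: [4, 5, 5, 6, 7, 3, 6, 12, 12] sum 60, len 9
Shortest qualifying length: 9.

9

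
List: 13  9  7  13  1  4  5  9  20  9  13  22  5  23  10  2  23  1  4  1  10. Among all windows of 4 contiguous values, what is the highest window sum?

13 9 7 13 → sum 42
9 7 13 1 → sum 30
7 13 1 4 → sum 25
13 1 4 5 → sum 23
1 4 5 9 → sum 19
4 5 9 20 → sum 38
5 9 20 9 → sum 43
9 20 9 13 → sum 51
20 9 13 22 → sum 64
9 13 22 5 → sum 49
13 22 5 23 → sum 63
22 5 23 10 → sum 60
5 23 10 2 → sum 40
23 10 2 23 → sum 58
10 2 23 1 → sum 36
2 23 1 4 → sum 30
23 1 4 1 → sum 29
1 4 1 10 → sum 16
Highest of these is 64.

64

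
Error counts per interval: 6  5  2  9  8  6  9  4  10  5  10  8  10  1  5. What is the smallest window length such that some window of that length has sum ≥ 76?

10

Extend right; whenever the sum reaches 76, record the length and shrink from the left:
add 6: running sum 6 < 76
add 5: running sum 11 < 76
add 2: running sum 13 < 76
add 9: running sum 22 < 76
add 8: running sum 30 < 76
add 6: running sum 36 < 76
add 9: running sum 45 < 76
add 4: running sum 49 < 76
add 10: running sum 59 < 76
add 5: running sum 64 < 76
add 10: running sum 74 < 76
end 11: [5, 2, 9, 8, 6, 9, 4, 10, 5, 10, 8] sum 76, len 11
end 12: [9, 8, 6, 9, 4, 10, 5, 10, 8, 10] sum 79, len 10
end 13: [9, 8, 6, 9, 4, 10, 5, 10, 8, 10, 1] sum 80, len 11
end 14: [8, 6, 9, 4, 10, 5, 10, 8, 10, 1, 5] sum 76, len 11
Shortest qualifying length: 10.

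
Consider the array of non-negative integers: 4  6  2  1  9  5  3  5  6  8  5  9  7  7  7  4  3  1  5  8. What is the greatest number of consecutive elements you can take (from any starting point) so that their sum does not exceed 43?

9

→ 4: sum 4, len 1
→ 6: sum 10, len 2
→ 2: sum 12, len 3
→ 1: sum 13, len 4
→ 9: sum 22, len 5
→ 5: sum 27, len 6
→ 3: sum 30, len 7
→ 5: sum 35, len 8
→ 6: sum 41, len 9
→ 8 (dropped 4, 6): sum 39, len 8
→ 5 (dropped 2): sum 42, len 8
→ 9 (dropped 1, 9): sum 41, len 7
→ 7 (dropped 5): sum 43, len 7
→ 7 (dropped 3, 5): sum 42, len 6
→ 7 (dropped 6): sum 43, len 6
→ 4 (dropped 8): sum 39, len 6
→ 3: sum 42, len 7
→ 1: sum 43, len 8
→ 5 (dropped 5): sum 43, len 8
→ 8 (dropped 9): sum 42, len 8
Longest length seen: 9.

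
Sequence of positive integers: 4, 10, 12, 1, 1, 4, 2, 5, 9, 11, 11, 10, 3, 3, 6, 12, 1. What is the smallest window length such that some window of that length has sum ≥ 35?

add 4: running sum 4 < 35
add 10: running sum 14 < 35
add 12: running sum 26 < 35
add 1: running sum 27 < 35
add 1: running sum 28 < 35
add 4: running sum 32 < 35
add 2: running sum 34 < 35
end 7: [10, 12, 1, 1, 4, 2, 5] sum 35, len 7
end 8: [10, 12, 1, 1, 4, 2, 5, 9] sum 44, len 8
end 9: [12, 1, 1, 4, 2, 5, 9, 11] sum 45, len 8
end 10: [5, 9, 11, 11] sum 36, len 4
end 11: [9, 11, 11, 10] sum 41, len 4
end 12: [11, 11, 10, 3] sum 35, len 4
end 13: [11, 11, 10, 3, 3] sum 38, len 5
end 14: [11, 11, 10, 3, 3, 6] sum 44, len 6
end 15: [11, 10, 3, 3, 6, 12] sum 45, len 6
end 16: [10, 3, 3, 6, 12, 1] sum 35, len 6
Shortest qualifying length: 4.

4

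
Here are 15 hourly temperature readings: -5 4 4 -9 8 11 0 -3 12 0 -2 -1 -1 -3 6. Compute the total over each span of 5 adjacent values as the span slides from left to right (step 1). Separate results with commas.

Sliding a size-5 window across the 15 values:
(-5, 4, 4, -9, 8) → sum 2
(4, 4, -9, 8, 11) → sum 18
(4, -9, 8, 11, 0) → sum 14
(-9, 8, 11, 0, -3) → sum 7
(8, 11, 0, -3, 12) → sum 28
(11, 0, -3, 12, 0) → sum 20
(0, -3, 12, 0, -2) → sum 7
(-3, 12, 0, -2, -1) → sum 6
(12, 0, -2, -1, -1) → sum 8
(0, -2, -1, -1, -3) → sum -7
(-2, -1, -1, -3, 6) → sum -1

2, 18, 14, 7, 28, 20, 7, 6, 8, -7, -1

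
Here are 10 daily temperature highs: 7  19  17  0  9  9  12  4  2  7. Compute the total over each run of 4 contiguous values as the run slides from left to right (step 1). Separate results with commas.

[7, 19, 17, 0] → sum 43
[19, 17, 0, 9] → sum 45
[17, 0, 9, 9] → sum 35
[0, 9, 9, 12] → sum 30
[9, 9, 12, 4] → sum 34
[9, 12, 4, 2] → sum 27
[12, 4, 2, 7] → sum 25

43, 45, 35, 30, 34, 27, 25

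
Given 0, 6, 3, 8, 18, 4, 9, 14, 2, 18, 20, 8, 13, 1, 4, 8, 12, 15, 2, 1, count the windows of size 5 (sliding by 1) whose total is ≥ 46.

(0, 6, 3, 8, 18) → sum 35
(6, 3, 8, 18, 4) → sum 39
(3, 8, 18, 4, 9) → sum 42
(8, 18, 4, 9, 14) → sum 53  ≥ 46 ✓
(18, 4, 9, 14, 2) → sum 47  ≥ 46 ✓
(4, 9, 14, 2, 18) → sum 47  ≥ 46 ✓
(9, 14, 2, 18, 20) → sum 63  ≥ 46 ✓
(14, 2, 18, 20, 8) → sum 62  ≥ 46 ✓
(2, 18, 20, 8, 13) → sum 61  ≥ 46 ✓
(18, 20, 8, 13, 1) → sum 60  ≥ 46 ✓
(20, 8, 13, 1, 4) → sum 46  ≥ 46 ✓
(8, 13, 1, 4, 8) → sum 34
(13, 1, 4, 8, 12) → sum 38
(1, 4, 8, 12, 15) → sum 40
(4, 8, 12, 15, 2) → sum 41
(8, 12, 15, 2, 1) → sum 38
8 windows satisfy the condition.

8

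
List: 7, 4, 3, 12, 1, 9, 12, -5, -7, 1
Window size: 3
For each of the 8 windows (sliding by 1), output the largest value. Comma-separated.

7, 12, 12, 12, 12, 12, 12, 1

[7, 4, 3] → max 7
[4, 3, 12] → max 12
[3, 12, 1] → max 12
[12, 1, 9] → max 12
[1, 9, 12] → max 12
[9, 12, -5] → max 12
[12, -5, -7] → max 12
[-5, -7, 1] → max 1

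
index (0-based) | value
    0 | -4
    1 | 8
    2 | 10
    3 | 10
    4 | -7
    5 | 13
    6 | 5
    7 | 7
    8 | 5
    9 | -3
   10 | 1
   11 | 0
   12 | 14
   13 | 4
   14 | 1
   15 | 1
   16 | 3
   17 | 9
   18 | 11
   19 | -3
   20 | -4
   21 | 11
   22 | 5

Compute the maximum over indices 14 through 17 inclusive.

Elements at indices 14..17: 1, 1, 3, 9
max(1, 1, 3, 9) = 9

9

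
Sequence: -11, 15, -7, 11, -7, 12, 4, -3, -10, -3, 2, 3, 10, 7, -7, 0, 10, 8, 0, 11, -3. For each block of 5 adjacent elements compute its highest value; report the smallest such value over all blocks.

3

Window maxs for each of the 17 positions:
[-11, 15, -7, 11, -7] → max 15
[15, -7, 11, -7, 12] → max 15
[-7, 11, -7, 12, 4] → max 12
[11, -7, 12, 4, -3] → max 12
[-7, 12, 4, -3, -10] → max 12
[12, 4, -3, -10, -3] → max 12
[4, -3, -10, -3, 2] → max 4
[-3, -10, -3, 2, 3] → max 3
[-10, -3, 2, 3, 10] → max 10
[-3, 2, 3, 10, 7] → max 10
[2, 3, 10, 7, -7] → max 10
[3, 10, 7, -7, 0] → max 10
[10, 7, -7, 0, 10] → max 10
[7, -7, 0, 10, 8] → max 10
[-7, 0, 10, 8, 0] → max 10
[0, 10, 8, 0, 11] → max 11
[10, 8, 0, 11, -3] → max 11
Smallest of these is 3.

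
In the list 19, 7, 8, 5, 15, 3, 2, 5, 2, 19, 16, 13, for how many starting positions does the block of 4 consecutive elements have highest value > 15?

4

[19, 7, 8, 5] → max 19  > 15 ✓
[7, 8, 5, 15] → max 15
[8, 5, 15, 3] → max 15
[5, 15, 3, 2] → max 15
[15, 3, 2, 5] → max 15
[3, 2, 5, 2] → max 5
[2, 5, 2, 19] → max 19  > 15 ✓
[5, 2, 19, 16] → max 19  > 15 ✓
[2, 19, 16, 13] → max 19  > 15 ✓
4 windows satisfy the condition.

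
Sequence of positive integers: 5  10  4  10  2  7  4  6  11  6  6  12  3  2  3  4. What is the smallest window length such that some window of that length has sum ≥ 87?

14

add 5: running sum 5 < 87
add 10: running sum 15 < 87
add 4: running sum 19 < 87
add 10: running sum 29 < 87
add 2: running sum 31 < 87
add 7: running sum 38 < 87
add 4: running sum 42 < 87
add 6: running sum 48 < 87
add 11: running sum 59 < 87
add 6: running sum 65 < 87
add 6: running sum 71 < 87
add 12: running sum 83 < 87
add 3: running sum 86 < 87
end 13: [5, 10, 4, 10, 2, 7, 4, 6, 11, 6, 6, 12, 3, 2] sum 88, len 14
end 14: [5, 10, 4, 10, 2, 7, 4, 6, 11, 6, 6, 12, 3, 2, 3] sum 91, len 15
end 15: [10, 4, 10, 2, 7, 4, 6, 11, 6, 6, 12, 3, 2, 3, 4] sum 90, len 15
Shortest qualifying length: 14.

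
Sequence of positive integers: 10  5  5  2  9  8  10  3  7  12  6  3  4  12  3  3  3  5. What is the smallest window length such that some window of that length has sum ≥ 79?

12

add 10: running sum 10 < 79
add 5: running sum 15 < 79
add 5: running sum 20 < 79
add 2: running sum 22 < 79
add 9: running sum 31 < 79
add 8: running sum 39 < 79
add 10: running sum 49 < 79
add 3: running sum 52 < 79
add 7: running sum 59 < 79
add 12: running sum 71 < 79
add 6: running sum 77 < 79
end 11: [10, 5, 5, 2, 9, 8, 10, 3, 7, 12, 6, 3] sum 80, len 12
end 12: [10, 5, 5, 2, 9, 8, 10, 3, 7, 12, 6, 3, 4] sum 84, len 13
end 13: [5, 2, 9, 8, 10, 3, 7, 12, 6, 3, 4, 12] sum 81, len 12
end 14: [2, 9, 8, 10, 3, 7, 12, 6, 3, 4, 12, 3] sum 79, len 12
end 15: [9, 8, 10, 3, 7, 12, 6, 3, 4, 12, 3, 3] sum 80, len 12
end 16: [9, 8, 10, 3, 7, 12, 6, 3, 4, 12, 3, 3, 3] sum 83, len 13
end 17: [8, 10, 3, 7, 12, 6, 3, 4, 12, 3, 3, 3, 5] sum 79, len 13
Shortest qualifying length: 12.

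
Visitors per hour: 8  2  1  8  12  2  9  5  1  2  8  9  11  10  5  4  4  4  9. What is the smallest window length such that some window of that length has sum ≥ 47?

6

add 8: running sum 8 < 47
add 2: running sum 10 < 47
add 1: running sum 11 < 47
add 8: running sum 19 < 47
add 12: running sum 31 < 47
add 2: running sum 33 < 47
add 9: running sum 42 < 47
end 7: [8, 2, 1, 8, 12, 2, 9, 5] sum 47, len 8
end 8: [8, 2, 1, 8, 12, 2, 9, 5, 1] sum 48, len 9
end 9: [8, 2, 1, 8, 12, 2, 9, 5, 1, 2] sum 50, len 10
end 10: [8, 12, 2, 9, 5, 1, 2, 8] sum 47, len 8
end 11: [12, 2, 9, 5, 1, 2, 8, 9] sum 48, len 8
end 12: [2, 9, 5, 1, 2, 8, 9, 11] sum 47, len 8
end 13: [9, 5, 1, 2, 8, 9, 11, 10] sum 55, len 8
end 14: [5, 1, 2, 8, 9, 11, 10, 5] sum 51, len 8
end 15: [8, 9, 11, 10, 5, 4] sum 47, len 6
end 16: [8, 9, 11, 10, 5, 4, 4] sum 51, len 7
end 17: [9, 11, 10, 5, 4, 4, 4] sum 47, len 7
end 18: [11, 10, 5, 4, 4, 4, 9] sum 47, len 7
Shortest qualifying length: 6.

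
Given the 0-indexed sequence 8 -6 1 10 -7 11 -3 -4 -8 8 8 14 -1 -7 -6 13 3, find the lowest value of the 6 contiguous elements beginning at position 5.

Elements at indices 5..10: 11, -3, -4, -8, 8, 8
min(11, -3, -4, -8, 8, 8) = -8

-8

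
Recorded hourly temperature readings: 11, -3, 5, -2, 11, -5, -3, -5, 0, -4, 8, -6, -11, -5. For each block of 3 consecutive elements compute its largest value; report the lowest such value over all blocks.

11 -3 5 → max 11
-3 5 -2 → max 5
5 -2 11 → max 11
-2 11 -5 → max 11
11 -5 -3 → max 11
-5 -3 -5 → max -3
-3 -5 0 → max 0
-5 0 -4 → max 0
0 -4 8 → max 8
-4 8 -6 → max 8
8 -6 -11 → max 8
-6 -11 -5 → max -5
Lowest of these is -5.

-5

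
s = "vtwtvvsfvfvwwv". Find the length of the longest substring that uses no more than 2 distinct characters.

add v: window [v] (1 distinct), len 1
add t: window [v, t] (2 distinct), len 2
add w: window [t, w] (2 distinct), len 2
add t: window [t, w, t] (2 distinct), len 3
add v: window [t, v] (2 distinct), len 2
add v: window [t, v, v] (2 distinct), len 3
add s: window [v, v, s] (2 distinct), len 3
add f: window [s, f] (2 distinct), len 2
add v: window [f, v] (2 distinct), len 2
add f: window [f, v, f] (2 distinct), len 3
add v: window [f, v, f, v] (2 distinct), len 4
add w: window [v, w] (2 distinct), len 2
add w: window [v, w, w] (2 distinct), len 3
add v: window [v, w, w, v] (2 distinct), len 4
Longest length with ≤2 distinct: 4.

4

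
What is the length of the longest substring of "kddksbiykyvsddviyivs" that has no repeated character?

[k] len 1
[k, d] len 2
[d] len 1
[d, k] len 2
[d, k, s] len 3
[d, k, s, b] len 4
[d, k, s, b, i] len 5
[d, k, s, b, i, y] len 6
[s, b, i, y, k] len 5
[k, y] len 2
[k, y, v] len 3
[k, y, v, s] len 4
[k, y, v, s, d] len 5
[d] len 1
[d, v] len 2
[d, v, i] len 3
[d, v, i, y] len 4
[y, i] len 2
[y, i, v] len 3
[y, i, v, s] len 4
Longest all-distinct length: 6.

6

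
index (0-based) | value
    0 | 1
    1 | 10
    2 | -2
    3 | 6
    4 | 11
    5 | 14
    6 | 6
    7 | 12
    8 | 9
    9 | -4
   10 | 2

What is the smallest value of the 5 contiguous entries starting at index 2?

Elements at indices 2..6: -2, 6, 11, 14, 6
min(-2, 6, 11, 14, 6) = -2

-2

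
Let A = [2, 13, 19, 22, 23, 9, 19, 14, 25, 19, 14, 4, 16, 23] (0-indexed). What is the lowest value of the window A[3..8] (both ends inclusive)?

Elements at indices 3..8: 22, 23, 9, 19, 14, 25
min(22, 23, 9, 19, 14, 25) = 9

9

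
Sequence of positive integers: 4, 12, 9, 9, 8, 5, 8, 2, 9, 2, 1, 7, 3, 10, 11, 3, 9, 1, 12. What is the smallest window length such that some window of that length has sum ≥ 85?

add 4: running sum 4 < 85
add 12: running sum 16 < 85
add 9: running sum 25 < 85
add 9: running sum 34 < 85
add 8: running sum 42 < 85
add 5: running sum 47 < 85
add 8: running sum 55 < 85
add 2: running sum 57 < 85
add 9: running sum 66 < 85
add 2: running sum 68 < 85
add 1: running sum 69 < 85
add 7: running sum 76 < 85
add 3: running sum 79 < 85
add 10: shortest ending here [12, 9, 9, 8, 5, 8, 2, 9, 2, 1, 7, 3, 10] sum 85, len 13
add 11: shortest ending here [12, 9, 9, 8, 5, 8, 2, 9, 2, 1, 7, 3, 10, 11] sum 96, len 14
add 3: shortest ending here [9, 9, 8, 5, 8, 2, 9, 2, 1, 7, 3, 10, 11, 3] sum 87, len 14
add 9: shortest ending here [9, 8, 5, 8, 2, 9, 2, 1, 7, 3, 10, 11, 3, 9] sum 87, len 14
add 1: shortest ending here [9, 8, 5, 8, 2, 9, 2, 1, 7, 3, 10, 11, 3, 9, 1] sum 88, len 15
add 12: shortest ending here [8, 5, 8, 2, 9, 2, 1, 7, 3, 10, 11, 3, 9, 1, 12] sum 91, len 15
Shortest qualifying length: 13.

13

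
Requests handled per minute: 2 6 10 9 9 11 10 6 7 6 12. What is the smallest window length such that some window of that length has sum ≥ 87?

11

add 2: running sum 2 < 87
add 6: running sum 8 < 87
add 10: running sum 18 < 87
add 9: running sum 27 < 87
add 9: running sum 36 < 87
add 11: running sum 47 < 87
add 10: running sum 57 < 87
add 6: running sum 63 < 87
add 7: running sum 70 < 87
add 6: running sum 76 < 87
add 12: shortest ending here [2, 6, 10, 9, 9, 11, 10, 6, 7, 6, 12] sum 88, len 11
Shortest qualifying length: 11.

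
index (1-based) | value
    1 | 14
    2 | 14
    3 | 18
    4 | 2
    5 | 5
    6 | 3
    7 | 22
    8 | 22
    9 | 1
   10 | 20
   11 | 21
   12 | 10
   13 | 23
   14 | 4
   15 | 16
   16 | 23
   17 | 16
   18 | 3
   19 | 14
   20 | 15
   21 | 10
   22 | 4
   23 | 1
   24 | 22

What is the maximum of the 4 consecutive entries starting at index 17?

16

Elements at indices 17..20: 16, 3, 14, 15
max(16, 3, 14, 15) = 16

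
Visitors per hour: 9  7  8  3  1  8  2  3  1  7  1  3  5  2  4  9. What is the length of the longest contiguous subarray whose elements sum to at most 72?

15

add 9: [9] sum 9, len 1
add 7: [9, 7] sum 16, len 2
add 8: [9, 7, 8] sum 24, len 3
add 3: [9, 7, 8, 3] sum 27, len 4
add 1: [9, 7, 8, 3, 1] sum 28, len 5
add 8: [9, 7, 8, 3, 1, 8] sum 36, len 6
add 2: [9, 7, 8, 3, 1, 8, 2] sum 38, len 7
add 3: [9, 7, 8, 3, 1, 8, 2, 3] sum 41, len 8
add 1: [9, 7, 8, 3, 1, 8, 2, 3, 1] sum 42, len 9
add 7: [9, 7, 8, 3, 1, 8, 2, 3, 1, 7] sum 49, len 10
add 1: [9, 7, 8, 3, 1, 8, 2, 3, 1, 7, 1] sum 50, len 11
add 3: [9, 7, 8, 3, 1, 8, 2, 3, 1, 7, 1, 3] sum 53, len 12
add 5: [9, 7, 8, 3, 1, 8, 2, 3, 1, 7, 1, 3, 5] sum 58, len 13
add 2: [9, 7, 8, 3, 1, 8, 2, 3, 1, 7, 1, 3, 5, 2] sum 60, len 14
add 4: [9, 7, 8, 3, 1, 8, 2, 3, 1, 7, 1, 3, 5, 2, 4] sum 64, len 15
add 9: [7, 8, 3, 1, 8, 2, 3, 1, 7, 1, 3, 5, 2, 4, 9] sum 64, len 15
Longest length seen: 15.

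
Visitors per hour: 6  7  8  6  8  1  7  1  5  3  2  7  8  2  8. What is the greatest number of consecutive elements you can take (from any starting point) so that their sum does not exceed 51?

[6] sum 6 len 1
[6, 7] sum 13 len 2
[6, 7, 8] sum 21 len 3
[6, 7, 8, 6] sum 27 len 4
[6, 7, 8, 6, 8] sum 35 len 5
[6, 7, 8, 6, 8, 1] sum 36 len 6
[6, 7, 8, 6, 8, 1, 7] sum 43 len 7
[6, 7, 8, 6, 8, 1, 7, 1] sum 44 len 8
[6, 7, 8, 6, 8, 1, 7, 1, 5] sum 49 len 9
[7, 8, 6, 8, 1, 7, 1, 5, 3] sum 46 len 9
[7, 8, 6, 8, 1, 7, 1, 5, 3, 2] sum 48 len 10
[8, 6, 8, 1, 7, 1, 5, 3, 2, 7] sum 48 len 10
[6, 8, 1, 7, 1, 5, 3, 2, 7, 8] sum 48 len 10
[6, 8, 1, 7, 1, 5, 3, 2, 7, 8, 2] sum 50 len 11
[1, 7, 1, 5, 3, 2, 7, 8, 2, 8] sum 44 len 10
Longest length seen: 11.

11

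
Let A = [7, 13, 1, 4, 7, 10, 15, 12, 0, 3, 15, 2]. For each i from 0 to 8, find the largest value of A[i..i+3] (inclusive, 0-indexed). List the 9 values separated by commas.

[7, 13, 1, 4] → max 13
[13, 1, 4, 7] → max 13
[1, 4, 7, 10] → max 10
[4, 7, 10, 15] → max 15
[7, 10, 15, 12] → max 15
[10, 15, 12, 0] → max 15
[15, 12, 0, 3] → max 15
[12, 0, 3, 15] → max 15
[0, 3, 15, 2] → max 15

13, 13, 10, 15, 15, 15, 15, 15, 15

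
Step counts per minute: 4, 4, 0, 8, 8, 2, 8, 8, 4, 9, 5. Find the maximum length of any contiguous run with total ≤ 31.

6

Extend to the right; shrink from the left whenever the sum exceeds 31:
[4] sum 4 len 1
[4, 4] sum 8 len 2
[4, 4, 0] sum 8 len 3
[4, 4, 0, 8] sum 16 len 4
[4, 4, 0, 8, 8] sum 24 len 5
[4, 4, 0, 8, 8, 2] sum 26 len 6
[4, 0, 8, 8, 2, 8] sum 30 len 6
[8, 2, 8, 8] sum 26 len 4
[8, 2, 8, 8, 4] sum 30 len 5
[2, 8, 8, 4, 9] sum 31 len 5
[8, 4, 9, 5] sum 26 len 4
Longest length seen: 6.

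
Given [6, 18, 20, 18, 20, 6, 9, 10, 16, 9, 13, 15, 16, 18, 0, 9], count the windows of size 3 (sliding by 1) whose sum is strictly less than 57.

13

6 18 20 → sum 44  < 57 ✓
18 20 18 → sum 56  < 57 ✓
20 18 20 → sum 58
18 20 6 → sum 44  < 57 ✓
20 6 9 → sum 35  < 57 ✓
6 9 10 → sum 25  < 57 ✓
9 10 16 → sum 35  < 57 ✓
10 16 9 → sum 35  < 57 ✓
16 9 13 → sum 38  < 57 ✓
9 13 15 → sum 37  < 57 ✓
13 15 16 → sum 44  < 57 ✓
15 16 18 → sum 49  < 57 ✓
16 18 0 → sum 34  < 57 ✓
18 0 9 → sum 27  < 57 ✓
13 windows satisfy the condition.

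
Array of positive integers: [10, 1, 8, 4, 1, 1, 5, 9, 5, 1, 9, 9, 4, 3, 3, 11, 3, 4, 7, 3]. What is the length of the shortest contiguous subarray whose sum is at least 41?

add 10: running sum 10 < 41
add 1: running sum 11 < 41
add 8: running sum 19 < 41
add 4: running sum 23 < 41
add 1: running sum 24 < 41
add 1: running sum 25 < 41
add 5: running sum 30 < 41
add 9: running sum 39 < 41
add 5: shortest ending here [10, 1, 8, 4, 1, 1, 5, 9, 5] sum 44, len 9
add 1: shortest ending here [10, 1, 8, 4, 1, 1, 5, 9, 5, 1] sum 45, len 10
add 9: shortest ending here [8, 4, 1, 1, 5, 9, 5, 1, 9] sum 43, len 9
add 9: shortest ending here [4, 1, 1, 5, 9, 5, 1, 9, 9] sum 44, len 9
add 4: shortest ending here [5, 9, 5, 1, 9, 9, 4] sum 42, len 7
add 3: shortest ending here [5, 9, 5, 1, 9, 9, 4, 3] sum 45, len 8
add 3: shortest ending here [9, 5, 1, 9, 9, 4, 3, 3] sum 43, len 8
add 11: shortest ending here [5, 1, 9, 9, 4, 3, 3, 11] sum 45, len 8
add 3: shortest ending here [9, 9, 4, 3, 3, 11, 3] sum 42, len 7
add 4: shortest ending here [9, 9, 4, 3, 3, 11, 3, 4] sum 46, len 8
add 7: shortest ending here [9, 4, 3, 3, 11, 3, 4, 7] sum 44, len 8
add 3: shortest ending here [9, 4, 3, 3, 11, 3, 4, 7, 3] sum 47, len 9
Shortest qualifying length: 7.

7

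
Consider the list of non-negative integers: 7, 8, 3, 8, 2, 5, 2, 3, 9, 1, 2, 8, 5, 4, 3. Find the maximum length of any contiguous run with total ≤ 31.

→ 7: sum 7, len 1
→ 8: sum 15, len 2
→ 3: sum 18, len 3
→ 8: sum 26, len 4
→ 2: sum 28, len 5
→ 5 (dropped 7): sum 26, len 5
→ 2: sum 28, len 6
→ 3: sum 31, len 7
→ 9 (dropped 8, 3): sum 29, len 6
→ 1: sum 30, len 7
→ 2 (dropped 8): sum 24, len 7
→ 8 (dropped 2): sum 30, len 7
→ 5 (dropped 5): sum 30, len 7
→ 4 (dropped 2, 3): sum 29, len 6
→ 3 (dropped 9): sum 23, len 6
Longest length seen: 7.

7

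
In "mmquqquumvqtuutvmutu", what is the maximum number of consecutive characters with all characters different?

5

[m] len 1
[m] len 1
[m, q] len 2
[m, q, u] len 3
[u, q] len 2
[q] len 1
[q, u] len 2
[u] len 1
[u, m] len 2
[u, m, v] len 3
[u, m, v, q] len 4
[u, m, v, q, t] len 5
[m, v, q, t, u] len 5
[u] len 1
[u, t] len 2
[u, t, v] len 3
[u, t, v, m] len 4
[t, v, m, u] len 4
[v, m, u, t] len 4
[t, u] len 2
Longest all-distinct length: 5.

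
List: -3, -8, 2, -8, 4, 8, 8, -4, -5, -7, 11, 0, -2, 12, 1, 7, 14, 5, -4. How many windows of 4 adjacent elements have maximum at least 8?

14

[-3, -8, 2, -8] → max 2
[-8, 2, -8, 4] → max 4
[2, -8, 4, 8] → max 8  ≥ 8 ✓
[-8, 4, 8, 8] → max 8  ≥ 8 ✓
[4, 8, 8, -4] → max 8  ≥ 8 ✓
[8, 8, -4, -5] → max 8  ≥ 8 ✓
[8, -4, -5, -7] → max 8  ≥ 8 ✓
[-4, -5, -7, 11] → max 11  ≥ 8 ✓
[-5, -7, 11, 0] → max 11  ≥ 8 ✓
[-7, 11, 0, -2] → max 11  ≥ 8 ✓
[11, 0, -2, 12] → max 12  ≥ 8 ✓
[0, -2, 12, 1] → max 12  ≥ 8 ✓
[-2, 12, 1, 7] → max 12  ≥ 8 ✓
[12, 1, 7, 14] → max 14  ≥ 8 ✓
[1, 7, 14, 5] → max 14  ≥ 8 ✓
[7, 14, 5, -4] → max 14  ≥ 8 ✓
14 windows satisfy the condition.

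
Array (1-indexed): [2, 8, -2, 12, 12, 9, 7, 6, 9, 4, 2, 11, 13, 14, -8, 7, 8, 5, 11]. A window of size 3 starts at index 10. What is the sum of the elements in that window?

17

Elements at indices 10..12: 4, 2, 11
sum(4, 2, 11) = 17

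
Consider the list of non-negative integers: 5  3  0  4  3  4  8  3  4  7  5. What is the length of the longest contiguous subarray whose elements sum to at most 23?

add 5: [5] sum 5, len 1
add 3: [5, 3] sum 8, len 2
add 0: [5, 3, 0] sum 8, len 3
add 4: [5, 3, 0, 4] sum 12, len 4
add 3: [5, 3, 0, 4, 3] sum 15, len 5
add 4: [5, 3, 0, 4, 3, 4] sum 19, len 6
add 8: [3, 0, 4, 3, 4, 8] sum 22, len 6
add 3: [0, 4, 3, 4, 8, 3] sum 22, len 6
add 4: [3, 4, 8, 3, 4] sum 22, len 5
add 7: [8, 3, 4, 7] sum 22, len 4
add 5: [3, 4, 7, 5] sum 19, len 4
Longest length seen: 6.

6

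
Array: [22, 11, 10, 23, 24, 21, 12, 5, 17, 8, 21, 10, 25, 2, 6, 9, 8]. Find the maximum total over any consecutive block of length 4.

80

[22, 11, 10, 23] → sum 66
[11, 10, 23, 24] → sum 68
[10, 23, 24, 21] → sum 78
[23, 24, 21, 12] → sum 80
[24, 21, 12, 5] → sum 62
[21, 12, 5, 17] → sum 55
[12, 5, 17, 8] → sum 42
[5, 17, 8, 21] → sum 51
[17, 8, 21, 10] → sum 56
[8, 21, 10, 25] → sum 64
[21, 10, 25, 2] → sum 58
[10, 25, 2, 6] → sum 43
[25, 2, 6, 9] → sum 42
[2, 6, 9, 8] → sum 25
Maximum of these is 80.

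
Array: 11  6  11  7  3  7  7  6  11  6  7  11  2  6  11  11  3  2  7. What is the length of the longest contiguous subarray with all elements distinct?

[11] len 1
[11, 6] len 2
[6, 11] len 2
[6, 11, 7] len 3
[6, 11, 7, 3] len 4
[3, 7] len 2
[7] len 1
[7, 6] len 2
[7, 6, 11] len 3
[11, 6] len 2
[11, 6, 7] len 3
[6, 7, 11] len 3
[6, 7, 11, 2] len 4
[7, 11, 2, 6] len 4
[2, 6, 11] len 3
[11] len 1
[11, 3] len 2
[11, 3, 2] len 3
[11, 3, 2, 7] len 4
Longest all-distinct length: 4.

4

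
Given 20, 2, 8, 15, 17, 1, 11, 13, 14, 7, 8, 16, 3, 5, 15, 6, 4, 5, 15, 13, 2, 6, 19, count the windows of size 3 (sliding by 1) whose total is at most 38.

20

(20, 2, 8) → sum 30  ≤ 38 ✓
(2, 8, 15) → sum 25  ≤ 38 ✓
(8, 15, 17) → sum 40
(15, 17, 1) → sum 33  ≤ 38 ✓
(17, 1, 11) → sum 29  ≤ 38 ✓
(1, 11, 13) → sum 25  ≤ 38 ✓
(11, 13, 14) → sum 38  ≤ 38 ✓
(13, 14, 7) → sum 34  ≤ 38 ✓
(14, 7, 8) → sum 29  ≤ 38 ✓
(7, 8, 16) → sum 31  ≤ 38 ✓
(8, 16, 3) → sum 27  ≤ 38 ✓
(16, 3, 5) → sum 24  ≤ 38 ✓
(3, 5, 15) → sum 23  ≤ 38 ✓
(5, 15, 6) → sum 26  ≤ 38 ✓
(15, 6, 4) → sum 25  ≤ 38 ✓
(6, 4, 5) → sum 15  ≤ 38 ✓
(4, 5, 15) → sum 24  ≤ 38 ✓
(5, 15, 13) → sum 33  ≤ 38 ✓
(15, 13, 2) → sum 30  ≤ 38 ✓
(13, 2, 6) → sum 21  ≤ 38 ✓
(2, 6, 19) → sum 27  ≤ 38 ✓
20 windows satisfy the condition.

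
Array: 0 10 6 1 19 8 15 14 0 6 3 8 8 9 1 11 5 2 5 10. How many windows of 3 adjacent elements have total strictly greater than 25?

0 10 6 → sum 16
10 6 1 → sum 17
6 1 19 → sum 26  > 25 ✓
1 19 8 → sum 28  > 25 ✓
19 8 15 → sum 42  > 25 ✓
8 15 14 → sum 37  > 25 ✓
15 14 0 → sum 29  > 25 ✓
14 0 6 → sum 20
0 6 3 → sum 9
6 3 8 → sum 17
3 8 8 → sum 19
8 8 9 → sum 25
8 9 1 → sum 18
9 1 11 → sum 21
1 11 5 → sum 17
11 5 2 → sum 18
5 2 5 → sum 12
2 5 10 → sum 17
5 windows satisfy the condition.

5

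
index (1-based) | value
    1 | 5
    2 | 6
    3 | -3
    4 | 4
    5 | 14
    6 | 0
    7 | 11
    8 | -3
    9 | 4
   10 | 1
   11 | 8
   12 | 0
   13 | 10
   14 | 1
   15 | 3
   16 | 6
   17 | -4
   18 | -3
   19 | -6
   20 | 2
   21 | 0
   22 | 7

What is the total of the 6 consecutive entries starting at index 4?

Elements at indices 4..9: 4, 14, 0, 11, -3, 4
sum(4, 14, 0, 11, -3, 4) = 30

30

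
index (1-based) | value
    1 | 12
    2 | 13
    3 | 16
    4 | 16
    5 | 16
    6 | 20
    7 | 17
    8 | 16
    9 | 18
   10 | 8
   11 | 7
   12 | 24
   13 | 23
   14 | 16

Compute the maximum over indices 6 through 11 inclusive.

20

Elements at indices 6..11: 20, 17, 16, 18, 8, 7
max(20, 17, 16, 18, 8, 7) = 20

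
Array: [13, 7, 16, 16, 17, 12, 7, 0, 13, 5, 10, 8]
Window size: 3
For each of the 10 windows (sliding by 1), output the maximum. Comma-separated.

16, 16, 17, 17, 17, 12, 13, 13, 13, 10

(13, 7, 16) → max 16
(7, 16, 16) → max 16
(16, 16, 17) → max 17
(16, 17, 12) → max 17
(17, 12, 7) → max 17
(12, 7, 0) → max 12
(7, 0, 13) → max 13
(0, 13, 5) → max 13
(13, 5, 10) → max 13
(5, 10, 8) → max 10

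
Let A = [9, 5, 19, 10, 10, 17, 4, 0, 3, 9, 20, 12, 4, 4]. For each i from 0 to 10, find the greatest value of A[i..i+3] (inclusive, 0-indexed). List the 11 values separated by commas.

19, 19, 19, 17, 17, 17, 9, 20, 20, 20, 20

(9, 5, 19, 10) → max 19
(5, 19, 10, 10) → max 19
(19, 10, 10, 17) → max 19
(10, 10, 17, 4) → max 17
(10, 17, 4, 0) → max 17
(17, 4, 0, 3) → max 17
(4, 0, 3, 9) → max 9
(0, 3, 9, 20) → max 20
(3, 9, 20, 12) → max 20
(9, 20, 12, 4) → max 20
(20, 12, 4, 4) → max 20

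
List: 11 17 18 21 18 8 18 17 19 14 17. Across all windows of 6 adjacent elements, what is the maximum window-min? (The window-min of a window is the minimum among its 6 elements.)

Each size-6 window and its min:
[11, 17, 18, 21, 18, 8] → min 8
[17, 18, 21, 18, 8, 18] → min 8
[18, 21, 18, 8, 18, 17] → min 8
[21, 18, 8, 18, 17, 19] → min 8
[18, 8, 18, 17, 19, 14] → min 8
[8, 18, 17, 19, 14, 17] → min 8
Maximum of these is 8.

8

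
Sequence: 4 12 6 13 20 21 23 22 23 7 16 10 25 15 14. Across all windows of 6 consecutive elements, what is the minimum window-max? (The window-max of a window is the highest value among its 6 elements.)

Each size-6 window and its max:
4 12 6 13 20 21 → max 21
12 6 13 20 21 23 → max 23
6 13 20 21 23 22 → max 23
13 20 21 23 22 23 → max 23
20 21 23 22 23 7 → max 23
21 23 22 23 7 16 → max 23
23 22 23 7 16 10 → max 23
22 23 7 16 10 25 → max 25
23 7 16 10 25 15 → max 25
7 16 10 25 15 14 → max 25
Minimum of these is 21.

21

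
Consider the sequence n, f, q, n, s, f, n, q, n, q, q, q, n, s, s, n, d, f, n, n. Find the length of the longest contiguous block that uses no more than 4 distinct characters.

[n] 1 distinct, len 1
[n, f] 2 distinct, len 2
[n, f, q] 3 distinct, len 3
[n, f, q, n] 3 distinct, len 4
[n, f, q, n, s] 4 distinct, len 5
[n, f, q, n, s, f] 4 distinct, len 6
[n, f, q, n, s, f, n] 4 distinct, len 7
[n, f, q, n, s, f, n, q] 4 distinct, len 8
[n, f, q, n, s, f, n, q, n] 4 distinct, len 9
[n, f, q, n, s, f, n, q, n, q] 4 distinct, len 10
[n, f, q, n, s, f, n, q, n, q, q] 4 distinct, len 11
[n, f, q, n, s, f, n, q, n, q, q, q] 4 distinct, len 12
[n, f, q, n, s, f, n, q, n, q, q, q, n] 4 distinct, len 13
[n, f, q, n, s, f, n, q, n, q, q, q, n, s] 4 distinct, len 14
[n, f, q, n, s, f, n, q, n, q, q, q, n, s, s] 4 distinct, len 15
[n, f, q, n, s, f, n, q, n, q, q, q, n, s, s, n] 4 distinct, len 16
[n, q, n, q, q, q, n, s, s, n, d] 4 distinct, len 11
[n, s, s, n, d, f] 4 distinct, len 6
[n, s, s, n, d, f, n] 4 distinct, len 7
[n, s, s, n, d, f, n, n] 4 distinct, len 8
Longest length with ≤4 distinct: 16.

16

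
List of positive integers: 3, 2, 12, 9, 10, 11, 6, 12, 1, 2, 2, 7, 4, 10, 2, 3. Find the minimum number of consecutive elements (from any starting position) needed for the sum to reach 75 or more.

add 3: running sum 3 < 75
add 2: running sum 5 < 75
add 12: running sum 17 < 75
add 9: running sum 26 < 75
add 10: running sum 36 < 75
add 11: running sum 47 < 75
add 6: running sum 53 < 75
add 12: running sum 65 < 75
add 1: running sum 66 < 75
add 2: running sum 68 < 75
add 2: running sum 70 < 75
add 7: shortest ending here [3, 2, 12, 9, 10, 11, 6, 12, 1, 2, 2, 7] sum 77, len 12
add 4: shortest ending here [12, 9, 10, 11, 6, 12, 1, 2, 2, 7, 4] sum 76, len 11
add 10: shortest ending here [12, 9, 10, 11, 6, 12, 1, 2, 2, 7, 4, 10] sum 86, len 12
add 2: shortest ending here [9, 10, 11, 6, 12, 1, 2, 2, 7, 4, 10, 2] sum 76, len 12
add 3: shortest ending here [9, 10, 11, 6, 12, 1, 2, 2, 7, 4, 10, 2, 3] sum 79, len 13
Shortest qualifying length: 11.

11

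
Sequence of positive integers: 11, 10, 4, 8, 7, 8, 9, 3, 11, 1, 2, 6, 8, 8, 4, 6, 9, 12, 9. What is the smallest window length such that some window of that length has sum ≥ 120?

18

add 11: running sum 11 < 120
add 10: running sum 21 < 120
add 4: running sum 25 < 120
add 8: running sum 33 < 120
add 7: running sum 40 < 120
add 8: running sum 48 < 120
add 9: running sum 57 < 120
add 3: running sum 60 < 120
add 11: running sum 71 < 120
add 1: running sum 72 < 120
add 2: running sum 74 < 120
add 6: running sum 80 < 120
add 8: running sum 88 < 120
add 8: running sum 96 < 120
add 4: running sum 100 < 120
add 6: running sum 106 < 120
add 9: running sum 115 < 120
add 12: shortest ending here [11, 10, 4, 8, 7, 8, 9, 3, 11, 1, 2, 6, 8, 8, 4, 6, 9, 12] sum 127, len 18
add 9: shortest ending here [10, 4, 8, 7, 8, 9, 3, 11, 1, 2, 6, 8, 8, 4, 6, 9, 12, 9] sum 125, len 18
Shortest qualifying length: 18.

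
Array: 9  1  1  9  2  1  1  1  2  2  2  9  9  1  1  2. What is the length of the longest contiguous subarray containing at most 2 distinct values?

Extend right; when distinct count exceeds 2, shrink from the left:
[9] 1 distinct, len 1
[9, 1] 2 distinct, len 2
[9, 1, 1] 2 distinct, len 3
[9, 1, 1, 9] 2 distinct, len 4
[9, 2] 2 distinct, len 2
[2, 1] 2 distinct, len 2
[2, 1, 1] 2 distinct, len 3
[2, 1, 1, 1] 2 distinct, len 4
[2, 1, 1, 1, 2] 2 distinct, len 5
[2, 1, 1, 1, 2, 2] 2 distinct, len 6
[2, 1, 1, 1, 2, 2, 2] 2 distinct, len 7
[2, 2, 2, 9] 2 distinct, len 4
[2, 2, 2, 9, 9] 2 distinct, len 5
[9, 9, 1] 2 distinct, len 3
[9, 9, 1, 1] 2 distinct, len 4
[1, 1, 2] 2 distinct, len 3
Longest length with ≤2 distinct: 7.

7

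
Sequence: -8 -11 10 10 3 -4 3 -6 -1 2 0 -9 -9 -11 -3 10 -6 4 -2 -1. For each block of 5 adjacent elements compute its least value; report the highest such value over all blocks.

-4

[-8, -11, 10, 10, 3] → min -11
[-11, 10, 10, 3, -4] → min -11
[10, 10, 3, -4, 3] → min -4
[10, 3, -4, 3, -6] → min -6
[3, -4, 3, -6, -1] → min -6
[-4, 3, -6, -1, 2] → min -6
[3, -6, -1, 2, 0] → min -6
[-6, -1, 2, 0, -9] → min -9
[-1, 2, 0, -9, -9] → min -9
[2, 0, -9, -9, -11] → min -11
[0, -9, -9, -11, -3] → min -11
[-9, -9, -11, -3, 10] → min -11
[-9, -11, -3, 10, -6] → min -11
[-11, -3, 10, -6, 4] → min -11
[-3, 10, -6, 4, -2] → min -6
[10, -6, 4, -2, -1] → min -6
Highest of these is -4.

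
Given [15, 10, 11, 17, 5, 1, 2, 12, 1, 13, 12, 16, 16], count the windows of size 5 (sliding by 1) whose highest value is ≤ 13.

(15, 10, 11, 17, 5) → max 17
(10, 11, 17, 5, 1) → max 17
(11, 17, 5, 1, 2) → max 17
(17, 5, 1, 2, 12) → max 17
(5, 1, 2, 12, 1) → max 12  ≤ 13 ✓
(1, 2, 12, 1, 13) → max 13  ≤ 13 ✓
(2, 12, 1, 13, 12) → max 13  ≤ 13 ✓
(12, 1, 13, 12, 16) → max 16
(1, 13, 12, 16, 16) → max 16
3 windows satisfy the condition.

3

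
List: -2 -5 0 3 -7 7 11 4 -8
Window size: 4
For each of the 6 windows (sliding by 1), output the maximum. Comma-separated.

Sliding a size-4 window across the 9 values:
[-2, -5, 0, 3] → max 3
[-5, 0, 3, -7] → max 3
[0, 3, -7, 7] → max 7
[3, -7, 7, 11] → max 11
[-7, 7, 11, 4] → max 11
[7, 11, 4, -8] → max 11

3, 3, 7, 11, 11, 11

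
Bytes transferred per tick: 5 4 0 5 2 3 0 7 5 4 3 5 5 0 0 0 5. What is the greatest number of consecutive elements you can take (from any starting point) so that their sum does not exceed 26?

8

[5] sum 5 len 1
[5, 4] sum 9 len 2
[5, 4, 0] sum 9 len 3
[5, 4, 0, 5] sum 14 len 4
[5, 4, 0, 5, 2] sum 16 len 5
[5, 4, 0, 5, 2, 3] sum 19 len 6
[5, 4, 0, 5, 2, 3, 0] sum 19 len 7
[5, 4, 0, 5, 2, 3, 0, 7] sum 26 len 8
[4, 0, 5, 2, 3, 0, 7, 5] sum 26 len 8
[0, 5, 2, 3, 0, 7, 5, 4] sum 26 len 8
[2, 3, 0, 7, 5, 4, 3] sum 24 len 7
[0, 7, 5, 4, 3, 5] sum 24 len 6
[5, 4, 3, 5, 5] sum 22 len 5
[5, 4, 3, 5, 5, 0] sum 22 len 6
[5, 4, 3, 5, 5, 0, 0] sum 22 len 7
[5, 4, 3, 5, 5, 0, 0, 0] sum 22 len 8
[4, 3, 5, 5, 0, 0, 0, 5] sum 22 len 8
Longest length seen: 8.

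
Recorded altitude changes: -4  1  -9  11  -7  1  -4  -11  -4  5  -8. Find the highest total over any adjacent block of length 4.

-4 1 -9 11 → sum -1
1 -9 11 -7 → sum -4
-9 11 -7 1 → sum -4
11 -7 1 -4 → sum 1
-7 1 -4 -11 → sum -21
1 -4 -11 -4 → sum -18
-4 -11 -4 5 → sum -14
-11 -4 5 -8 → sum -18
Highest of these is 1.

1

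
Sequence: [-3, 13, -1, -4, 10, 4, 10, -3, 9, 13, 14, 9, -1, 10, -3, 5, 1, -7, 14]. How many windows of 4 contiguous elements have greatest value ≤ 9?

1

[-3, 13, -1, -4] → max 13
[13, -1, -4, 10] → max 13
[-1, -4, 10, 4] → max 10
[-4, 10, 4, 10] → max 10
[10, 4, 10, -3] → max 10
[4, 10, -3, 9] → max 10
[10, -3, 9, 13] → max 13
[-3, 9, 13, 14] → max 14
[9, 13, 14, 9] → max 14
[13, 14, 9, -1] → max 14
[14, 9, -1, 10] → max 14
[9, -1, 10, -3] → max 10
[-1, 10, -3, 5] → max 10
[10, -3, 5, 1] → max 10
[-3, 5, 1, -7] → max 5  ≤ 9 ✓
[5, 1, -7, 14] → max 14
1 window satisfy the condition.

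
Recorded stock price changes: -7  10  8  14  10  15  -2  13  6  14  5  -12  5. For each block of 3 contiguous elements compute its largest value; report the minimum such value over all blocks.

5

Each size-3 window and its max:
-7 10 8 → max 10
10 8 14 → max 14
8 14 10 → max 14
14 10 15 → max 15
10 15 -2 → max 15
15 -2 13 → max 15
-2 13 6 → max 13
13 6 14 → max 14
6 14 5 → max 14
14 5 -12 → max 14
5 -12 5 → max 5
Minimum of these is 5.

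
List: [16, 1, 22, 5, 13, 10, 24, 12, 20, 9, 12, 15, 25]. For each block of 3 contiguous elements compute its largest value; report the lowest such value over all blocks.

16 1 22 → max 22
1 22 5 → max 22
22 5 13 → max 22
5 13 10 → max 13
13 10 24 → max 24
10 24 12 → max 24
24 12 20 → max 24
12 20 9 → max 20
20 9 12 → max 20
9 12 15 → max 15
12 15 25 → max 25
Lowest of these is 13.

13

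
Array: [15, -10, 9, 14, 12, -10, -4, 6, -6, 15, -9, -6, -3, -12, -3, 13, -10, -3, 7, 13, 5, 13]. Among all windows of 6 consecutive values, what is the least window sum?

15 -10 9 14 12 -10 → sum 30
-10 9 14 12 -10 -4 → sum 11
9 14 12 -10 -4 6 → sum 27
14 12 -10 -4 6 -6 → sum 12
12 -10 -4 6 -6 15 → sum 13
-10 -4 6 -6 15 -9 → sum -8
-4 6 -6 15 -9 -6 → sum -4
6 -6 15 -9 -6 -3 → sum -3
-6 15 -9 -6 -3 -12 → sum -21
15 -9 -6 -3 -12 -3 → sum -18
-9 -6 -3 -12 -3 13 → sum -20
-6 -3 -12 -3 13 -10 → sum -21
-3 -12 -3 13 -10 -3 → sum -18
-12 -3 13 -10 -3 7 → sum -8
-3 13 -10 -3 7 13 → sum 17
13 -10 -3 7 13 5 → sum 25
-10 -3 7 13 5 13 → sum 25
Least of these is -21.

-21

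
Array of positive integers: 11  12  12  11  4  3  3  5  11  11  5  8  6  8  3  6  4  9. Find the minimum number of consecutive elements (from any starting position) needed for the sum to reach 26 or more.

3

add 11: running sum 11 < 26
add 12: running sum 23 < 26
add 12: shortest ending here [11, 12, 12] sum 35, len 3
add 11: shortest ending here [12, 12, 11] sum 35, len 3
add 4: shortest ending here [12, 11, 4] sum 27, len 3
add 3: shortest ending here [12, 11, 4, 3] sum 30, len 4
add 3: shortest ending here [12, 11, 4, 3, 3] sum 33, len 5
add 5: shortest ending here [11, 4, 3, 3, 5] sum 26, len 5
add 11: shortest ending here [4, 3, 3, 5, 11] sum 26, len 5
add 11: shortest ending here [5, 11, 11] sum 27, len 3
add 5: shortest ending here [11, 11, 5] sum 27, len 3
add 8: shortest ending here [11, 11, 5, 8] sum 35, len 4
add 6: shortest ending here [11, 5, 8, 6] sum 30, len 4
add 8: shortest ending here [5, 8, 6, 8] sum 27, len 4
add 3: shortest ending here [5, 8, 6, 8, 3] sum 30, len 5
add 6: shortest ending here [8, 6, 8, 3, 6] sum 31, len 5
add 4: shortest ending here [6, 8, 3, 6, 4] sum 27, len 5
add 9: shortest ending here [8, 3, 6, 4, 9] sum 30, len 5
Shortest qualifying length: 3.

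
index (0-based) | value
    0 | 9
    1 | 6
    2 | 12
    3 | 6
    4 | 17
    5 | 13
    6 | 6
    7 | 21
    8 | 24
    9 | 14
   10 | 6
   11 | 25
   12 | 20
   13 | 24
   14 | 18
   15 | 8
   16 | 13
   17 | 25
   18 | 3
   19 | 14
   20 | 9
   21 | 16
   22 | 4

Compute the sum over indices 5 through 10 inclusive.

84

Elements at indices 5..10: 13, 6, 21, 24, 14, 6
sum(13, 6, 21, 24, 14, 6) = 84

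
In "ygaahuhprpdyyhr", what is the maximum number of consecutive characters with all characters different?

[y] len 1
[y, g] len 2
[y, g, a] len 3
[a] len 1
[a, h] len 2
[a, h, u] len 3
[u, h] len 2
[u, h, p] len 3
[u, h, p, r] len 4
[r, p] len 2
[r, p, d] len 3
[r, p, d, y] len 4
[y] len 1
[y, h] len 2
[y, h, r] len 3
Longest all-distinct length: 4.

4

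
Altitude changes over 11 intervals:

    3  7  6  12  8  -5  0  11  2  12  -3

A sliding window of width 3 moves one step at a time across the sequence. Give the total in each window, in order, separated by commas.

Sliding a size-3 window across the 11 values:
3 7 6 → sum 16
7 6 12 → sum 25
6 12 8 → sum 26
12 8 -5 → sum 15
8 -5 0 → sum 3
-5 0 11 → sum 6
0 11 2 → sum 13
11 2 12 → sum 25
2 12 -3 → sum 11

16, 25, 26, 15, 3, 6, 13, 25, 11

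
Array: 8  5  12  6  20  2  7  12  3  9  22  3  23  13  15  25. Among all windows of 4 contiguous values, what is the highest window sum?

76

Window sums for each of the 13 positions:
(8, 5, 12, 6) → sum 31
(5, 12, 6, 20) → sum 43
(12, 6, 20, 2) → sum 40
(6, 20, 2, 7) → sum 35
(20, 2, 7, 12) → sum 41
(2, 7, 12, 3) → sum 24
(7, 12, 3, 9) → sum 31
(12, 3, 9, 22) → sum 46
(3, 9, 22, 3) → sum 37
(9, 22, 3, 23) → sum 57
(22, 3, 23, 13) → sum 61
(3, 23, 13, 15) → sum 54
(23, 13, 15, 25) → sum 76
Highest of these is 76.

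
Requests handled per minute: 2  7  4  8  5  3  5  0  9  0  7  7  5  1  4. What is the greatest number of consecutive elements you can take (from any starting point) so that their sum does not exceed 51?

11

→ 2: sum 2, len 1
→ 7: sum 9, len 2
→ 4: sum 13, len 3
→ 8: sum 21, len 4
→ 5: sum 26, len 5
→ 3: sum 29, len 6
→ 5: sum 34, len 7
→ 0: sum 34, len 8
→ 9: sum 43, len 9
→ 0: sum 43, len 10
→ 7: sum 50, len 11
→ 7 (dropped 2, 7): sum 48, len 10
→ 5 (dropped 4): sum 49, len 10
→ 1: sum 50, len 11
→ 4 (dropped 8): sum 46, len 11
Longest length seen: 11.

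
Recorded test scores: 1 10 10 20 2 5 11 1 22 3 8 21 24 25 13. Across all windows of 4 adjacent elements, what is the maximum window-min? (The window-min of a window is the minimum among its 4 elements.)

13

(1, 10, 10, 20) → min 1
(10, 10, 20, 2) → min 2
(10, 20, 2, 5) → min 2
(20, 2, 5, 11) → min 2
(2, 5, 11, 1) → min 1
(5, 11, 1, 22) → min 1
(11, 1, 22, 3) → min 1
(1, 22, 3, 8) → min 1
(22, 3, 8, 21) → min 3
(3, 8, 21, 24) → min 3
(8, 21, 24, 25) → min 8
(21, 24, 25, 13) → min 13
Maximum of these is 13.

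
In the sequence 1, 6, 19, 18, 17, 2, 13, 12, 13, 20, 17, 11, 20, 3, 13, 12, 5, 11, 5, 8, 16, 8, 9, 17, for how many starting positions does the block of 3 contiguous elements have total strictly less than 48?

18

(1, 6, 19) → sum 26  < 48 ✓
(6, 19, 18) → sum 43  < 48 ✓
(19, 18, 17) → sum 54
(18, 17, 2) → sum 37  < 48 ✓
(17, 2, 13) → sum 32  < 48 ✓
(2, 13, 12) → sum 27  < 48 ✓
(13, 12, 13) → sum 38  < 48 ✓
(12, 13, 20) → sum 45  < 48 ✓
(13, 20, 17) → sum 50
(20, 17, 11) → sum 48
(17, 11, 20) → sum 48
(11, 20, 3) → sum 34  < 48 ✓
(20, 3, 13) → sum 36  < 48 ✓
(3, 13, 12) → sum 28  < 48 ✓
(13, 12, 5) → sum 30  < 48 ✓
(12, 5, 11) → sum 28  < 48 ✓
(5, 11, 5) → sum 21  < 48 ✓
(11, 5, 8) → sum 24  < 48 ✓
(5, 8, 16) → sum 29  < 48 ✓
(8, 16, 8) → sum 32  < 48 ✓
(16, 8, 9) → sum 33  < 48 ✓
(8, 9, 17) → sum 34  < 48 ✓
18 windows satisfy the condition.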